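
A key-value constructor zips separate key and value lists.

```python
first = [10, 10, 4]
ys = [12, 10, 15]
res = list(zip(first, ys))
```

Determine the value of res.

Step 1: zip pairs elements at same index:
  Index 0: (10, 12)
  Index 1: (10, 10)
  Index 2: (4, 15)
Therefore res = [(10, 12), (10, 10), (4, 15)].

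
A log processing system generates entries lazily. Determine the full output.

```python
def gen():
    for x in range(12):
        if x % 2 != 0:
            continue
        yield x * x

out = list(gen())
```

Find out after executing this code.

Step 1: Only yield x**2 when x is divisible by 2:
  x=0: 0 % 2 == 0, yield 0**2 = 0
  x=2: 2 % 2 == 0, yield 2**2 = 4
  x=4: 4 % 2 == 0, yield 4**2 = 16
  x=6: 6 % 2 == 0, yield 6**2 = 36
  x=8: 8 % 2 == 0, yield 8**2 = 64
  x=10: 10 % 2 == 0, yield 10**2 = 100
Therefore out = [0, 4, 16, 36, 64, 100].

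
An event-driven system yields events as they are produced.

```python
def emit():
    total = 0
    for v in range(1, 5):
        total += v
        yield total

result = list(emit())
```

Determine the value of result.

Step 1: Generator accumulates running sum:
  v=1: total = 1, yield 1
  v=2: total = 3, yield 3
  v=3: total = 6, yield 6
  v=4: total = 10, yield 10
Therefore result = [1, 3, 6, 10].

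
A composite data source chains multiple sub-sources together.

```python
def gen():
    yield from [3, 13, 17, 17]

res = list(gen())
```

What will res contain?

Step 1: yield from delegates to the iterable, yielding each element.
Step 2: Collected values: [3, 13, 17, 17].
Therefore res = [3, 13, 17, 17].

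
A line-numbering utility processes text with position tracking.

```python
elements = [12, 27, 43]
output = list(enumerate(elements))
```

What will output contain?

Step 1: enumerate pairs each element with its index:
  (0, 12)
  (1, 27)
  (2, 43)
Therefore output = [(0, 12), (1, 27), (2, 43)].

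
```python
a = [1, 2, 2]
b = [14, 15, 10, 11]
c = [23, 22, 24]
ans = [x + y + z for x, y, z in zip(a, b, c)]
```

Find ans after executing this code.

Step 1: zip three lists (truncates to shortest, len=3):
  1 + 14 + 23 = 38
  2 + 15 + 22 = 39
  2 + 10 + 24 = 36
Therefore ans = [38, 39, 36].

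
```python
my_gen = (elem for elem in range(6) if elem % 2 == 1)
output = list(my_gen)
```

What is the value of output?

Step 1: Filter range(6) keeping only odd values:
  elem=0: even, excluded
  elem=1: odd, included
  elem=2: even, excluded
  elem=3: odd, included
  elem=4: even, excluded
  elem=5: odd, included
Therefore output = [1, 3, 5].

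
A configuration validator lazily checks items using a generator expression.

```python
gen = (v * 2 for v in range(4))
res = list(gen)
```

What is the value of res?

Step 1: For each v in range(4), compute v*2:
  v=0: 0*2 = 0
  v=1: 1*2 = 2
  v=2: 2*2 = 4
  v=3: 3*2 = 6
Therefore res = [0, 2, 4, 6].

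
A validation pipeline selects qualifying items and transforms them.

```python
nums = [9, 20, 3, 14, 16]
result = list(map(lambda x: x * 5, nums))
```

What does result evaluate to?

Step 1: Apply lambda x: x * 5 to each element:
  9 -> 45
  20 -> 100
  3 -> 15
  14 -> 70
  16 -> 80
Therefore result = [45, 100, 15, 70, 80].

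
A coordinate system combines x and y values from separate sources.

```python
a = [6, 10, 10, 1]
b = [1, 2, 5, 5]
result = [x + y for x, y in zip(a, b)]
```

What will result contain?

Step 1: Add corresponding elements:
  6 + 1 = 7
  10 + 2 = 12
  10 + 5 = 15
  1 + 5 = 6
Therefore result = [7, 12, 15, 6].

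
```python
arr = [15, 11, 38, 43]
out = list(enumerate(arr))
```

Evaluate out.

Step 1: enumerate pairs each element with its index:
  (0, 15)
  (1, 11)
  (2, 38)
  (3, 43)
Therefore out = [(0, 15), (1, 11), (2, 38), (3, 43)].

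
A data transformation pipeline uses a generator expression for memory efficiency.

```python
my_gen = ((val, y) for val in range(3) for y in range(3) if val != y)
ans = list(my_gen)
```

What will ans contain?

Step 1: Nested generator over range(3) x range(3) where val != y:
  (0, 0): excluded (val == y)
  (0, 1): included
  (0, 2): included
  (1, 0): included
  (1, 1): excluded (val == y)
  (1, 2): included
  (2, 0): included
  (2, 1): included
  (2, 2): excluded (val == y)
Therefore ans = [(0, 1), (0, 2), (1, 0), (1, 2), (2, 0), (2, 1)].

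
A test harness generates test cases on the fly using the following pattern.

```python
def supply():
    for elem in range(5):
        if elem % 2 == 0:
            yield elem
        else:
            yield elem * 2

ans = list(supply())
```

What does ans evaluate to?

Step 1: For each elem in range(5), yield elem if even, else elem*2:
  elem=0 (even): yield 0
  elem=1 (odd): yield 1*2 = 2
  elem=2 (even): yield 2
  elem=3 (odd): yield 3*2 = 6
  elem=4 (even): yield 4
Therefore ans = [0, 2, 2, 6, 4].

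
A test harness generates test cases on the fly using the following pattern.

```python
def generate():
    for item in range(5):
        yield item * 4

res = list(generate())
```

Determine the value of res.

Step 1: For each item in range(5), yield item * 4:
  item=0: yield 0 * 4 = 0
  item=1: yield 1 * 4 = 4
  item=2: yield 2 * 4 = 8
  item=3: yield 3 * 4 = 12
  item=4: yield 4 * 4 = 16
Therefore res = [0, 4, 8, 12, 16].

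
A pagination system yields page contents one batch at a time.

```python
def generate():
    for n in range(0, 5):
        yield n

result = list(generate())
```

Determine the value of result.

Step 1: The generator yields each value from range(0, 5).
Step 2: list() consumes all yields: [0, 1, 2, 3, 4].
Therefore result = [0, 1, 2, 3, 4].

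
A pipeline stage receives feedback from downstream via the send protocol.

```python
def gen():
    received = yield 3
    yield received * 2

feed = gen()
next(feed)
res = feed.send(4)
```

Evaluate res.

Step 1: next(feed) advances to first yield, producing 3.
Step 2: send(4) resumes, received = 4.
Step 3: yield received * 2 = 4 * 2 = 8.
Therefore res = 8.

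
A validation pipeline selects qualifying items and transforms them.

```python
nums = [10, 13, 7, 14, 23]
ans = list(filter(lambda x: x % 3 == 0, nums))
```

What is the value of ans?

Step 1: Filter elements divisible by 3:
  10 % 3 = 1: removed
  13 % 3 = 1: removed
  7 % 3 = 1: removed
  14 % 3 = 2: removed
  23 % 3 = 2: removed
Therefore ans = [].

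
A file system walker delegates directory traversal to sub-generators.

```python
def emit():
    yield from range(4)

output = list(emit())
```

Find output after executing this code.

Step 1: yield from delegates to the iterable, yielding each element.
Step 2: Collected values: [0, 1, 2, 3].
Therefore output = [0, 1, 2, 3].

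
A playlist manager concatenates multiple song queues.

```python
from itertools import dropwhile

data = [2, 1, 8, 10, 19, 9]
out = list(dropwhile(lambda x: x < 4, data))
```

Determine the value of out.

Step 1: dropwhile drops elements while < 4:
  2 < 4: dropped
  1 < 4: dropped
  8: kept (dropping stopped)
Step 2: Remaining elements kept regardless of condition.
Therefore out = [8, 10, 19, 9].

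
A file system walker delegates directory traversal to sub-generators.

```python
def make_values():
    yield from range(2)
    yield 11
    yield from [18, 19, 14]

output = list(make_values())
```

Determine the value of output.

Step 1: Trace yields in order:
  yield 0
  yield 1
  yield 11
  yield 18
  yield 19
  yield 14
Therefore output = [0, 1, 11, 18, 19, 14].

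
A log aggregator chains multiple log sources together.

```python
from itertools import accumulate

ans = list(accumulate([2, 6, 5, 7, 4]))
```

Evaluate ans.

Step 1: accumulate computes running sums:
  + 2 = 2
  + 6 = 8
  + 5 = 13
  + 7 = 20
  + 4 = 24
Therefore ans = [2, 8, 13, 20, 24].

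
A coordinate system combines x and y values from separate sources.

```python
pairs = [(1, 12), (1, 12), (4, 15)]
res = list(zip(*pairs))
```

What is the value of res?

Step 1: zip(*pairs) transposes: unzips [(1, 12), (1, 12), (4, 15)] into separate sequences.
Step 2: First elements: (1, 1, 4), second elements: (12, 12, 15).
Therefore res = [(1, 1, 4), (12, 12, 15)].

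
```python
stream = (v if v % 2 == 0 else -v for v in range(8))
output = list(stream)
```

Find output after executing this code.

Step 1: For each v in range(8), yield v if even, else -v:
  v=0: even, yield 0
  v=1: odd, yield -1
  v=2: even, yield 2
  v=3: odd, yield -3
  v=4: even, yield 4
  v=5: odd, yield -5
  v=6: even, yield 6
  v=7: odd, yield -7
Therefore output = [0, -1, 2, -3, 4, -5, 6, -7].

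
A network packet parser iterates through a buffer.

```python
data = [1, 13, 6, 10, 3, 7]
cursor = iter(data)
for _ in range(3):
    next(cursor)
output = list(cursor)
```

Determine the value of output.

Step 1: Create iterator over [1, 13, 6, 10, 3, 7].
Step 2: Advance 3 positions (consuming [1, 13, 6]).
Step 3: list() collects remaining elements: [10, 3, 7].
Therefore output = [10, 3, 7].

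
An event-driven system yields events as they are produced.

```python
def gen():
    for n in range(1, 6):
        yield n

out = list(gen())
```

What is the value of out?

Step 1: The generator yields each value from range(1, 6).
Step 2: list() consumes all yields: [1, 2, 3, 4, 5].
Therefore out = [1, 2, 3, 4, 5].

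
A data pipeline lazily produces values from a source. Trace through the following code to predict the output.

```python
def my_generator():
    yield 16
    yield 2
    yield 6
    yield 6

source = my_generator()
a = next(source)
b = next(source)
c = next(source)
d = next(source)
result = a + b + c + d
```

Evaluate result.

Step 1: Create generator and consume all values:
  a = next(source) = 16
  b = next(source) = 2
  c = next(source) = 6
  d = next(source) = 6
Step 2: result = 16 + 2 + 6 + 6 = 30.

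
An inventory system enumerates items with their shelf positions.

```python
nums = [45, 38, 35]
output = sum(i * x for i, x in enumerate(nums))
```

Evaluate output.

Step 1: Compute i * x for each (i, x) in enumerate([45, 38, 35]):
  i=0, x=45: 0*45 = 0
  i=1, x=38: 1*38 = 38
  i=2, x=35: 2*35 = 70
Step 2: sum = 0 + 38 + 70 = 108.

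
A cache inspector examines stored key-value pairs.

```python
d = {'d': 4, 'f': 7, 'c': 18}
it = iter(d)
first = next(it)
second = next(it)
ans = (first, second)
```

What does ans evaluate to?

Step 1: iter(d) iterates over keys: ['d', 'f', 'c'].
Step 2: first = next(it) = 'd', second = next(it) = 'f'.
Therefore ans = ('d', 'f').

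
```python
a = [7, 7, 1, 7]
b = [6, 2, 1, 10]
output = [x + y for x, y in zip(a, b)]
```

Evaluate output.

Step 1: Add corresponding elements:
  7 + 6 = 13
  7 + 2 = 9
  1 + 1 = 2
  7 + 10 = 17
Therefore output = [13, 9, 2, 17].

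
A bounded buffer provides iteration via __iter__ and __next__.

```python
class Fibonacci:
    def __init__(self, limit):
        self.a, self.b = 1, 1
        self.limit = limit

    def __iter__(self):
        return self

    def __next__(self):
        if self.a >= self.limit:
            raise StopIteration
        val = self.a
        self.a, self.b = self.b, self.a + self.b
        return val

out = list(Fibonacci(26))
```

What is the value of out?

Step 1: Fibonacci-like sequence (a=1, b=1) until >= 26:
  Yield 1, then a,b = 1,2
  Yield 1, then a,b = 2,3
  Yield 2, then a,b = 3,5
  Yield 3, then a,b = 5,8
  Yield 5, then a,b = 8,13
  Yield 8, then a,b = 13,21
  Yield 13, then a,b = 21,34
  Yield 21, then a,b = 34,55
Step 2: 34 >= 26, stop.
Therefore out = [1, 1, 2, 3, 5, 8, 13, 21].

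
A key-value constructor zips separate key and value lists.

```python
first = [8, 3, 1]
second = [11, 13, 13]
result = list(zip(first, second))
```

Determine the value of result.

Step 1: zip pairs elements at same index:
  Index 0: (8, 11)
  Index 1: (3, 13)
  Index 2: (1, 13)
Therefore result = [(8, 11), (3, 13), (1, 13)].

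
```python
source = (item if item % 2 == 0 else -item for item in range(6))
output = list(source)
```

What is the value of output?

Step 1: For each item in range(6), yield item if even, else -item:
  item=0: even, yield 0
  item=1: odd, yield -1
  item=2: even, yield 2
  item=3: odd, yield -3
  item=4: even, yield 4
  item=5: odd, yield -5
Therefore output = [0, -1, 2, -3, 4, -5].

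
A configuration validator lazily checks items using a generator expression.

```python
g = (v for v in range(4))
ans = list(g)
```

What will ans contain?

Step 1: Generator expression iterates range(4): [0, 1, 2, 3].
Step 2: list() collects all values.
Therefore ans = [0, 1, 2, 3].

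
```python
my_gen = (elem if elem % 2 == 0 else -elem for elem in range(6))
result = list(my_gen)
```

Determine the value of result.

Step 1: For each elem in range(6), yield elem if even, else -elem:
  elem=0: even, yield 0
  elem=1: odd, yield -1
  elem=2: even, yield 2
  elem=3: odd, yield -3
  elem=4: even, yield 4
  elem=5: odd, yield -5
Therefore result = [0, -1, 2, -3, 4, -5].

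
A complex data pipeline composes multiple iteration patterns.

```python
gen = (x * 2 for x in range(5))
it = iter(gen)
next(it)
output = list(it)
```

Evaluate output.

Step 1: Generator produces [0, 2, 4, 6, 8].
Step 2: next(it) consumes first element (0).
Step 3: list(it) collects remaining: [2, 4, 6, 8].
Therefore output = [2, 4, 6, 8].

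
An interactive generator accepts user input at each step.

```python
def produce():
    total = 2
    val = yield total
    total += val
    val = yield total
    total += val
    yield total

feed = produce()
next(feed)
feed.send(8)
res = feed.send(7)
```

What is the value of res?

Step 1: next() -> yield total=2.
Step 2: send(8) -> val=8, total = 2+8 = 10, yield 10.
Step 3: send(7) -> val=7, total = 10+7 = 17, yield 17.
Therefore res = 17.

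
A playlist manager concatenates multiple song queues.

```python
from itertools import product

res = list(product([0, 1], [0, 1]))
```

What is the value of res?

Step 1: product([0, 1], [0, 1]) gives all pairs:
  (0, 0)
  (0, 1)
  (1, 0)
  (1, 1)
Therefore res = [(0, 0), (0, 1), (1, 0), (1, 1)].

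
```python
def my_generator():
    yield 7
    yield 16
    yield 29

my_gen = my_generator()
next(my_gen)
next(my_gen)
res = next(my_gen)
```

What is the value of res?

Step 1: my_generator() creates a generator.
Step 2: next(my_gen) yields 7 (consumed and discarded).
Step 3: next(my_gen) yields 16 (consumed and discarded).
Step 4: next(my_gen) yields 29, assigned to res.
Therefore res = 29.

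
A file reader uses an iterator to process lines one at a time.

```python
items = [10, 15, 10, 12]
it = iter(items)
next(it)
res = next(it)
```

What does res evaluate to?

Step 1: Create iterator over [10, 15, 10, 12].
Step 2: next() consumes 10.
Step 3: next() returns 15.
Therefore res = 15.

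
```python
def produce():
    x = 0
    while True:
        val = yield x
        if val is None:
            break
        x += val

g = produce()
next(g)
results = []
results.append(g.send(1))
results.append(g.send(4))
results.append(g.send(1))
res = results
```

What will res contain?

Step 1: next(g) -> yield 0.
Step 2: send(1) -> x = 1, yield 1.
Step 3: send(4) -> x = 5, yield 5.
Step 4: send(1) -> x = 6, yield 6.
Therefore res = [1, 5, 6].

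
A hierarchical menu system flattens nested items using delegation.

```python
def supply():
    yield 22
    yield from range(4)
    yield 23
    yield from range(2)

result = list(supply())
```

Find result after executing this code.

Step 1: Trace yields in order:
  yield 22
  yield 0
  yield 1
  yield 2
  yield 3
  yield 23
  yield 0
  yield 1
Therefore result = [22, 0, 1, 2, 3, 23, 0, 1].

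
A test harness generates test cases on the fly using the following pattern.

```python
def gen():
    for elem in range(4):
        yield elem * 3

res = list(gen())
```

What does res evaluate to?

Step 1: For each elem in range(4), yield elem * 3:
  elem=0: yield 0 * 3 = 0
  elem=1: yield 1 * 3 = 3
  elem=2: yield 2 * 3 = 6
  elem=3: yield 3 * 3 = 9
Therefore res = [0, 3, 6, 9].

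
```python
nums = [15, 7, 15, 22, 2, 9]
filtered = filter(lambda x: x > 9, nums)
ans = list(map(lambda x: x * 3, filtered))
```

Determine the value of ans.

Step 1: Filter nums for elements > 9:
  15: kept
  7: removed
  15: kept
  22: kept
  2: removed
  9: removed
Step 2: Map x * 3 on filtered [15, 15, 22]:
  15 -> 45
  15 -> 45
  22 -> 66
Therefore ans = [45, 45, 66].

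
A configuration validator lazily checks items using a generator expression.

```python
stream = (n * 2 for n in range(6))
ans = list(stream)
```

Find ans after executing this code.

Step 1: For each n in range(6), compute n*2:
  n=0: 0*2 = 0
  n=1: 1*2 = 2
  n=2: 2*2 = 4
  n=3: 3*2 = 6
  n=4: 4*2 = 8
  n=5: 5*2 = 10
Therefore ans = [0, 2, 4, 6, 8, 10].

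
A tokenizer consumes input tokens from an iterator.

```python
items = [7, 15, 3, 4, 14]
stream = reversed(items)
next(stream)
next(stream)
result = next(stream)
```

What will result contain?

Step 1: reversed([7, 15, 3, 4, 14]) gives iterator: [14, 4, 3, 15, 7].
Step 2: First next() = 14, second next() = 4.
Step 3: Third next() = 3.
Therefore result = 3.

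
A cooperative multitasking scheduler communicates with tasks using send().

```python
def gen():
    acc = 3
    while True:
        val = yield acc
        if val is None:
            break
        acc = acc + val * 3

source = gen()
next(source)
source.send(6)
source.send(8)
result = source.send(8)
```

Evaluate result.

Step 1: next() -> yield acc=3.
Step 2: send(6) -> val=6, acc = 3 + 6*3 = 21, yield 21.
Step 3: send(8) -> val=8, acc = 21 + 8*3 = 45, yield 45.
Step 4: send(8) -> val=8, acc = 45 + 8*3 = 69, yield 69.
Therefore result = 69.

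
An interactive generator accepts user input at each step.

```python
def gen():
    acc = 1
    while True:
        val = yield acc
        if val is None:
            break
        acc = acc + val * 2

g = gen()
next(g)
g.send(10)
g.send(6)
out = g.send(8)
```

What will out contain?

Step 1: next() -> yield acc=1.
Step 2: send(10) -> val=10, acc = 1 + 10*2 = 21, yield 21.
Step 3: send(6) -> val=6, acc = 21 + 6*2 = 33, yield 33.
Step 4: send(8) -> val=8, acc = 33 + 8*2 = 49, yield 49.
Therefore out = 49.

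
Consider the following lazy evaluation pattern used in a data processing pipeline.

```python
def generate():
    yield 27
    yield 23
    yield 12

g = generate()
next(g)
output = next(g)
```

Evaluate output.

Step 1: generate() creates a generator.
Step 2: next(g) yields 27 (consumed and discarded).
Step 3: next(g) yields 23, assigned to output.
Therefore output = 23.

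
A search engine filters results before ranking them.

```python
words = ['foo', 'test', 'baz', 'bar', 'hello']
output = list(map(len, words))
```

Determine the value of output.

Step 1: Map len() to each word:
  'foo' -> 3
  'test' -> 4
  'baz' -> 3
  'bar' -> 3
  'hello' -> 5
Therefore output = [3, 4, 3, 3, 5].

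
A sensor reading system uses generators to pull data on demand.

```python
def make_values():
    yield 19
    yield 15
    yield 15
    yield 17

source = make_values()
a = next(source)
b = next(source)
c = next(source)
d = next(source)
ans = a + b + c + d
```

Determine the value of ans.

Step 1: Create generator and consume all values:
  a = next(source) = 19
  b = next(source) = 15
  c = next(source) = 15
  d = next(source) = 17
Step 2: ans = 19 + 15 + 15 + 17 = 66.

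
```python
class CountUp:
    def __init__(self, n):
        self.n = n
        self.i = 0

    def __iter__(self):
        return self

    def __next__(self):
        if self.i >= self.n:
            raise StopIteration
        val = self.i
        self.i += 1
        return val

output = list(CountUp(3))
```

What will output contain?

Step 1: CountUp(3) creates an iterator counting 0 to 2.
Step 2: list() consumes all values: [0, 1, 2].
Therefore output = [0, 1, 2].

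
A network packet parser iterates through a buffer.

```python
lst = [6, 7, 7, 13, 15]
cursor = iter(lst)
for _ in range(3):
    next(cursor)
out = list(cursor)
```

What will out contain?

Step 1: Create iterator over [6, 7, 7, 13, 15].
Step 2: Advance 3 positions (consuming [6, 7, 7]).
Step 3: list() collects remaining elements: [13, 15].
Therefore out = [13, 15].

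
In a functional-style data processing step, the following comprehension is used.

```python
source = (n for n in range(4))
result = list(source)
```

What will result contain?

Step 1: Generator expression iterates range(4): [0, 1, 2, 3].
Step 2: list() collects all values.
Therefore result = [0, 1, 2, 3].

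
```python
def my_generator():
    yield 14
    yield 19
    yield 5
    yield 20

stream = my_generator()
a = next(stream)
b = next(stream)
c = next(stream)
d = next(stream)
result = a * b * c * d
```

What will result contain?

Step 1: Create generator and consume all values:
  a = next(stream) = 14
  b = next(stream) = 19
  c = next(stream) = 5
  d = next(stream) = 20
Step 2: result = 14 * 19 * 5 * 20 = 26600.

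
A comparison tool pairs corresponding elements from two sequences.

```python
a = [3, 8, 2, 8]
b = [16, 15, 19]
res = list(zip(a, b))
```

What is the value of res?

Step 1: zip stops at shortest (len(a)=4, len(b)=3):
  Index 0: (3, 16)
  Index 1: (8, 15)
  Index 2: (2, 19)
Step 2: Last element of a (8) has no pair, dropped.
Therefore res = [(3, 16), (8, 15), (2, 19)].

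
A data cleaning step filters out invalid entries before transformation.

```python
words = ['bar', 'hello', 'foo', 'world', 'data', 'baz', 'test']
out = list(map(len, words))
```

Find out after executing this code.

Step 1: Map len() to each word:
  'bar' -> 3
  'hello' -> 5
  'foo' -> 3
  'world' -> 5
  'data' -> 4
  'baz' -> 3
  'test' -> 4
Therefore out = [3, 5, 3, 5, 4, 3, 4].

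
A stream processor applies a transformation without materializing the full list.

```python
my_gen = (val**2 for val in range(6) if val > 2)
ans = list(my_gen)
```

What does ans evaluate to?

Step 1: For range(6), keep val > 2, then square:
  val=0: 0 <= 2, excluded
  val=1: 1 <= 2, excluded
  val=2: 2 <= 2, excluded
  val=3: 3 > 2, yield 3**2 = 9
  val=4: 4 > 2, yield 4**2 = 16
  val=5: 5 > 2, yield 5**2 = 25
Therefore ans = [9, 16, 25].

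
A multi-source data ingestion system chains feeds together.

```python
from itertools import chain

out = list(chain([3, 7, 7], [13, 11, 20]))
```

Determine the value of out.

Step 1: chain() concatenates iterables: [3, 7, 7] + [13, 11, 20].
Therefore out = [3, 7, 7, 13, 11, 20].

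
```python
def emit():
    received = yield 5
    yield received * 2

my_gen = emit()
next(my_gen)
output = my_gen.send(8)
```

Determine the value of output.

Step 1: next(my_gen) advances to first yield, producing 5.
Step 2: send(8) resumes, received = 8.
Step 3: yield received * 2 = 8 * 2 = 16.
Therefore output = 16.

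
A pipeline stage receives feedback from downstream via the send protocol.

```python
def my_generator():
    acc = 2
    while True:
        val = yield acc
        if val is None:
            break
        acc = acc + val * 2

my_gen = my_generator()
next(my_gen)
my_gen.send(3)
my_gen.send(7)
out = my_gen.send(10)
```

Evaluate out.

Step 1: next() -> yield acc=2.
Step 2: send(3) -> val=3, acc = 2 + 3*2 = 8, yield 8.
Step 3: send(7) -> val=7, acc = 8 + 7*2 = 22, yield 22.
Step 4: send(10) -> val=10, acc = 22 + 10*2 = 42, yield 42.
Therefore out = 42.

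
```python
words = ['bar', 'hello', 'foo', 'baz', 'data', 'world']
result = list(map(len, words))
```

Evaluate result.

Step 1: Map len() to each word:
  'bar' -> 3
  'hello' -> 5
  'foo' -> 3
  'baz' -> 3
  'data' -> 4
  'world' -> 5
Therefore result = [3, 5, 3, 3, 4, 5].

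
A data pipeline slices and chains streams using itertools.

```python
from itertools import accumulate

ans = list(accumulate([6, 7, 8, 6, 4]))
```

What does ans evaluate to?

Step 1: accumulate computes running sums:
  + 6 = 6
  + 7 = 13
  + 8 = 21
  + 6 = 27
  + 4 = 31
Therefore ans = [6, 13, 21, 27, 31].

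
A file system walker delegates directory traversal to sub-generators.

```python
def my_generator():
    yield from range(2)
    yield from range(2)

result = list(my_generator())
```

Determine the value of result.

Step 1: Trace yields in order:
  yield 0
  yield 1
  yield 0
  yield 1
Therefore result = [0, 1, 0, 1].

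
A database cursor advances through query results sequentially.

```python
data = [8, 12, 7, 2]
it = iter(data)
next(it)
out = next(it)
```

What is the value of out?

Step 1: Create iterator over [8, 12, 7, 2].
Step 2: next() consumes 8.
Step 3: next() returns 12.
Therefore out = 12.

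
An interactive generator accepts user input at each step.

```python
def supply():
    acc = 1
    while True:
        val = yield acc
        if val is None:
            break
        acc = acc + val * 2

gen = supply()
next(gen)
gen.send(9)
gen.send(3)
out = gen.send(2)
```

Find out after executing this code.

Step 1: next() -> yield acc=1.
Step 2: send(9) -> val=9, acc = 1 + 9*2 = 19, yield 19.
Step 3: send(3) -> val=3, acc = 19 + 3*2 = 25, yield 25.
Step 4: send(2) -> val=2, acc = 25 + 2*2 = 29, yield 29.
Therefore out = 29.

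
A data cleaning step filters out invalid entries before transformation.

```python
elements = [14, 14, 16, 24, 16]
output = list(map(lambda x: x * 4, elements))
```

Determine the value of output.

Step 1: Apply lambda x: x * 4 to each element:
  14 -> 56
  14 -> 56
  16 -> 64
  24 -> 96
  16 -> 64
Therefore output = [56, 56, 64, 96, 64].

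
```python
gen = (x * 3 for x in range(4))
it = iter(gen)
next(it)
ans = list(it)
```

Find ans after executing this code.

Step 1: Generator produces [0, 3, 6, 9].
Step 2: next(it) consumes first element (0).
Step 3: list(it) collects remaining: [3, 6, 9].
Therefore ans = [3, 6, 9].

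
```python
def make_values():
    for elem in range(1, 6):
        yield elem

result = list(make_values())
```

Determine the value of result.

Step 1: The generator yields each value from range(1, 6).
Step 2: list() consumes all yields: [1, 2, 3, 4, 5].
Therefore result = [1, 2, 3, 4, 5].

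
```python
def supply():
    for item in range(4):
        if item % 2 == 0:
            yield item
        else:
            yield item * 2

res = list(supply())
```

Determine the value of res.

Step 1: For each item in range(4), yield item if even, else item*2:
  item=0 (even): yield 0
  item=1 (odd): yield 1*2 = 2
  item=2 (even): yield 2
  item=3 (odd): yield 3*2 = 6
Therefore res = [0, 2, 2, 6].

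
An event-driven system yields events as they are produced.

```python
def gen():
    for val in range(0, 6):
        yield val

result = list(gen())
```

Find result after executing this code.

Step 1: The generator yields each value from range(0, 6).
Step 2: list() consumes all yields: [0, 1, 2, 3, 4, 5].
Therefore result = [0, 1, 2, 3, 4, 5].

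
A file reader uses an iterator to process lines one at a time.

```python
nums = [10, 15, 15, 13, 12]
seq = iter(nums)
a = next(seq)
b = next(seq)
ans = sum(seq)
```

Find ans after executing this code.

Step 1: Create iterator over [10, 15, 15, 13, 12].
Step 2: a = next() = 10, b = next() = 15.
Step 3: sum() of remaining [15, 13, 12] = 40.
Therefore ans = 40.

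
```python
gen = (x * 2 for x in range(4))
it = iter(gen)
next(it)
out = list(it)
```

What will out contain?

Step 1: Generator produces [0, 2, 4, 6].
Step 2: next(it) consumes first element (0).
Step 3: list(it) collects remaining: [2, 4, 6].
Therefore out = [2, 4, 6].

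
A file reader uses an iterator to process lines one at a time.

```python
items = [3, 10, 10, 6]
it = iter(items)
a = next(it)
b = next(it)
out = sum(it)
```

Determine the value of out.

Step 1: Create iterator over [3, 10, 10, 6].
Step 2: a = next() = 3, b = next() = 10.
Step 3: sum() of remaining [10, 6] = 16.
Therefore out = 16.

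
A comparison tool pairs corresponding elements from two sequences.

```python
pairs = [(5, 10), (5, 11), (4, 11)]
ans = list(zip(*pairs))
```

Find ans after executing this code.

Step 1: zip(*pairs) transposes: unzips [(5, 10), (5, 11), (4, 11)] into separate sequences.
Step 2: First elements: (5, 5, 4), second elements: (10, 11, 11).
Therefore ans = [(5, 5, 4), (10, 11, 11)].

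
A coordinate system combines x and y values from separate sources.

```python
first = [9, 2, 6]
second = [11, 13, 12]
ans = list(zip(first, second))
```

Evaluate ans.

Step 1: zip pairs elements at same index:
  Index 0: (9, 11)
  Index 1: (2, 13)
  Index 2: (6, 12)
Therefore ans = [(9, 11), (2, 13), (6, 12)].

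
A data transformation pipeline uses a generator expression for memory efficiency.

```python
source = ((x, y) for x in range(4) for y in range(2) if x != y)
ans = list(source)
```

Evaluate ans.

Step 1: Nested generator over range(4) x range(2) where x != y:
  (0, 0): excluded (x == y)
  (0, 1): included
  (1, 0): included
  (1, 1): excluded (x == y)
  (2, 0): included
  (2, 1): included
  (3, 0): included
  (3, 1): included
Therefore ans = [(0, 1), (1, 0), (2, 0), (2, 1), (3, 0), (3, 1)].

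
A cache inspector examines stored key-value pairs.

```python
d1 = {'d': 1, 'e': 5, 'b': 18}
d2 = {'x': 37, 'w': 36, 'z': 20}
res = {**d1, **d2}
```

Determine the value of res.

Step 1: Merge d1 and d2 (d2 values override on key conflicts).
Step 2: d1 has keys ['d', 'e', 'b'], d2 has keys ['x', 'w', 'z'].
Therefore res = {'d': 1, 'e': 5, 'b': 18, 'x': 37, 'w': 36, 'z': 20}.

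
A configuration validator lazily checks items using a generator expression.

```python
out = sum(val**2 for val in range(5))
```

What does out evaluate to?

Step 1: Compute val**2 for each val in range(5):
  val=0: 0**2 = 0
  val=1: 1**2 = 1
  val=2: 2**2 = 4
  val=3: 3**2 = 9
  val=4: 4**2 = 16
Step 2: sum = 0 + 1 + 4 + 9 + 16 = 30.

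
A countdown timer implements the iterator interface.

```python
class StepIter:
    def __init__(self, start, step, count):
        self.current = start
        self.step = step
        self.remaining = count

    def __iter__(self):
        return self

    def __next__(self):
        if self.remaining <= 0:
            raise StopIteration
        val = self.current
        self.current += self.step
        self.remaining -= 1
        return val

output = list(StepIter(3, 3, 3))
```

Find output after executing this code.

Step 1: StepIter starts at 3, increments by 3, for 3 steps:
  Yield 3, then current += 3
  Yield 6, then current += 3
  Yield 9, then current += 3
Therefore output = [3, 6, 9].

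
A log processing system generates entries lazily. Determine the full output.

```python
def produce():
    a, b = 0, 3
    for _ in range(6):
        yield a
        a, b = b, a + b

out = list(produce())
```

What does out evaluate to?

Step 1: Fibonacci-like sequence starting with a=0, b=3:
  Iteration 1: yield a=0, then a,b = 3,3
  Iteration 2: yield a=3, then a,b = 3,6
  Iteration 3: yield a=3, then a,b = 6,9
  Iteration 4: yield a=6, then a,b = 9,15
  Iteration 5: yield a=9, then a,b = 15,24
  Iteration 6: yield a=15, then a,b = 24,39
Therefore out = [0, 3, 3, 6, 9, 15].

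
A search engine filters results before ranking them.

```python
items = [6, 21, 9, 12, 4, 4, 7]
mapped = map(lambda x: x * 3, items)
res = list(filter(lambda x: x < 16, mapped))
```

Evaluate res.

Step 1: Map x * 3:
  6 -> 18
  21 -> 63
  9 -> 27
  12 -> 36
  4 -> 12
  4 -> 12
  7 -> 21
Step 2: Filter for < 16:
  18: removed
  63: removed
  27: removed
  36: removed
  12: kept
  12: kept
  21: removed
Therefore res = [12, 12].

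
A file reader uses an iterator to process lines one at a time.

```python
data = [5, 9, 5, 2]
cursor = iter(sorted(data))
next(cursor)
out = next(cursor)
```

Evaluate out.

Step 1: sorted([5, 9, 5, 2]) = [2, 5, 5, 9].
Step 2: Create iterator and skip 1 elements.
Step 3: next() returns 5.
Therefore out = 5.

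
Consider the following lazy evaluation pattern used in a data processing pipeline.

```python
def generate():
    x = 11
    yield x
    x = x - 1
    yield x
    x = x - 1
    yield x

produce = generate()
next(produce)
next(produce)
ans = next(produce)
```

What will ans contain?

Step 1: Trace through generator execution:
  Yield 1: x starts at 11, yield 11
  Yield 2: x = 11 - 1 = 10, yield 10
  Yield 3: x = 10 - 1 = 9, yield 9
Step 2: First next() gets 11, second next() gets the second value, third next() yields 9.
Therefore ans = 9.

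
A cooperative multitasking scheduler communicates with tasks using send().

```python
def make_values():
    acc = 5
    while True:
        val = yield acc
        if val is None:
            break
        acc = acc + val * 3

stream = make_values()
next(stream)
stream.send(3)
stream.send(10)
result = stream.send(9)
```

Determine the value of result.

Step 1: next() -> yield acc=5.
Step 2: send(3) -> val=3, acc = 5 + 3*3 = 14, yield 14.
Step 3: send(10) -> val=10, acc = 14 + 10*3 = 44, yield 44.
Step 4: send(9) -> val=9, acc = 44 + 9*3 = 71, yield 71.
Therefore result = 71.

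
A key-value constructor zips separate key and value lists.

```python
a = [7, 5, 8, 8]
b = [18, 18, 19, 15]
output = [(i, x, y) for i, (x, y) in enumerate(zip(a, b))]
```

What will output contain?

Step 1: enumerate(zip(a, b)) gives index with paired elements:
  i=0: (7, 18)
  i=1: (5, 18)
  i=2: (8, 19)
  i=3: (8, 15)
Therefore output = [(0, 7, 18), (1, 5, 18), (2, 8, 19), (3, 8, 15)].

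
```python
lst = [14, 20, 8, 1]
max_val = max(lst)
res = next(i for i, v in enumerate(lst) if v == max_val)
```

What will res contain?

Step 1: max([14, 20, 8, 1]) = 20.
Step 2: Find first index where value == 20:
  Index 0: 14 != 20
  Index 1: 20 == 20, found!
Therefore res = 1.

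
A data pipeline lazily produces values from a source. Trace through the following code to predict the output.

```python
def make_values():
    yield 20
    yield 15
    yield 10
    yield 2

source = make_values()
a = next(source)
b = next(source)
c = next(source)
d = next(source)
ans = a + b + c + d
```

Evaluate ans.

Step 1: Create generator and consume all values:
  a = next(source) = 20
  b = next(source) = 15
  c = next(source) = 10
  d = next(source) = 2
Step 2: ans = 20 + 15 + 10 + 2 = 47.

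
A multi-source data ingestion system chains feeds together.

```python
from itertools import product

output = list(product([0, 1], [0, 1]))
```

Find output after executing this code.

Step 1: product([0, 1], [0, 1]) gives all pairs:
  (0, 0)
  (0, 1)
  (1, 0)
  (1, 1)
Therefore output = [(0, 0), (0, 1), (1, 0), (1, 1)].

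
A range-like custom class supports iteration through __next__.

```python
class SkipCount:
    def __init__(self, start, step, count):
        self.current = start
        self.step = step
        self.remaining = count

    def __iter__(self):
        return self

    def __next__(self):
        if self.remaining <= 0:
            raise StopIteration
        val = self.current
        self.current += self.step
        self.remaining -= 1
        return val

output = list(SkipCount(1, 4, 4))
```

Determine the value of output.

Step 1: SkipCount starts at 1, increments by 4, for 4 steps:
  Yield 1, then current += 4
  Yield 5, then current += 4
  Yield 9, then current += 4
  Yield 13, then current += 4
Therefore output = [1, 5, 9, 13].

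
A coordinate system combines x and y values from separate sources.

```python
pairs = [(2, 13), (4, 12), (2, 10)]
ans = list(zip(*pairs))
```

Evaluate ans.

Step 1: zip(*pairs) transposes: unzips [(2, 13), (4, 12), (2, 10)] into separate sequences.
Step 2: First elements: (2, 4, 2), second elements: (13, 12, 10).
Therefore ans = [(2, 4, 2), (13, 12, 10)].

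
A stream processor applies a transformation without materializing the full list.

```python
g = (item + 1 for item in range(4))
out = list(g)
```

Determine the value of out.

Step 1: For each item in range(4), compute item+1:
  item=0: 0+1 = 1
  item=1: 1+1 = 2
  item=2: 2+1 = 3
  item=3: 3+1 = 4
Therefore out = [1, 2, 3, 4].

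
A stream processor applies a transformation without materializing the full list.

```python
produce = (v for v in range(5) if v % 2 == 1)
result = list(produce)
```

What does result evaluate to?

Step 1: Filter range(5) keeping only odd values:
  v=0: even, excluded
  v=1: odd, included
  v=2: even, excluded
  v=3: odd, included
  v=4: even, excluded
Therefore result = [1, 3].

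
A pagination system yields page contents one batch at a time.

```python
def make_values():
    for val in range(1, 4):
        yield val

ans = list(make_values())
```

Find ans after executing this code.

Step 1: The generator yields each value from range(1, 4).
Step 2: list() consumes all yields: [1, 2, 3].
Therefore ans = [1, 2, 3].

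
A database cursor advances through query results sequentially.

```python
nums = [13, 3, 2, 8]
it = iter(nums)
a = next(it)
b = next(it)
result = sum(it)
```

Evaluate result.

Step 1: Create iterator over [13, 3, 2, 8].
Step 2: a = next() = 13, b = next() = 3.
Step 3: sum() of remaining [2, 8] = 10.
Therefore result = 10.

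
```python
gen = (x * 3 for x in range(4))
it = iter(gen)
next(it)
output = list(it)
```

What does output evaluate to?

Step 1: Generator produces [0, 3, 6, 9].
Step 2: next(it) consumes first element (0).
Step 3: list(it) collects remaining: [3, 6, 9].
Therefore output = [3, 6, 9].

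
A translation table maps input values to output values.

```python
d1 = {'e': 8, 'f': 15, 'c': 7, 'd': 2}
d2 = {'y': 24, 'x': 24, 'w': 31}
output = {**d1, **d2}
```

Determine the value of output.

Step 1: Merge d1 and d2 (d2 values override on key conflicts).
Step 2: d1 has keys ['e', 'f', 'c', 'd'], d2 has keys ['y', 'x', 'w'].
Therefore output = {'e': 8, 'f': 15, 'c': 7, 'd': 2, 'y': 24, 'x': 24, 'w': 31}.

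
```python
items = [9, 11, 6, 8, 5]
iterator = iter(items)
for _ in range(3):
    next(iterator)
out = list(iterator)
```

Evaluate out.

Step 1: Create iterator over [9, 11, 6, 8, 5].
Step 2: Advance 3 positions (consuming [9, 11, 6]).
Step 3: list() collects remaining elements: [8, 5].
Therefore out = [8, 5].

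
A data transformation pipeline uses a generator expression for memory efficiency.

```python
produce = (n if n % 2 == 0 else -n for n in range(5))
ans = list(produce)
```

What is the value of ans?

Step 1: For each n in range(5), yield n if even, else -n:
  n=0: even, yield 0
  n=1: odd, yield -1
  n=2: even, yield 2
  n=3: odd, yield -3
  n=4: even, yield 4
Therefore ans = [0, -1, 2, -3, 4].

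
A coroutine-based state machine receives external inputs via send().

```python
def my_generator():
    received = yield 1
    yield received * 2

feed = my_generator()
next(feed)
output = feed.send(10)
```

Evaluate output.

Step 1: next(feed) advances to first yield, producing 1.
Step 2: send(10) resumes, received = 10.
Step 3: yield received * 2 = 10 * 2 = 20.
Therefore output = 20.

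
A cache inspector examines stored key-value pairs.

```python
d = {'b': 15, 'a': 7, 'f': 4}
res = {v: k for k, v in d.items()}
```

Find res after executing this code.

Step 1: Invert dict (swap keys and values):
  'b': 15 -> 15: 'b'
  'a': 7 -> 7: 'a'
  'f': 4 -> 4: 'f'
Therefore res = {15: 'b', 7: 'a', 4: 'f'}.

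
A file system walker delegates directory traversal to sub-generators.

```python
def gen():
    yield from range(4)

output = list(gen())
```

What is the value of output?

Step 1: yield from delegates to the iterable, yielding each element.
Step 2: Collected values: [0, 1, 2, 3].
Therefore output = [0, 1, 2, 3].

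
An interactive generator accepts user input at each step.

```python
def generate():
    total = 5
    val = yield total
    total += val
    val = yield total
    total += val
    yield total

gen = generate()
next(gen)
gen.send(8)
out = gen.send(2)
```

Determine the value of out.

Step 1: next() -> yield total=5.
Step 2: send(8) -> val=8, total = 5+8 = 13, yield 13.
Step 3: send(2) -> val=2, total = 13+2 = 15, yield 15.
Therefore out = 15.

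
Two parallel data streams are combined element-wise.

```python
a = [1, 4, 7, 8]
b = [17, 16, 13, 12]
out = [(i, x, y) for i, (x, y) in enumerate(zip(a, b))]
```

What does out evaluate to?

Step 1: enumerate(zip(a, b)) gives index with paired elements:
  i=0: (1, 17)
  i=1: (4, 16)
  i=2: (7, 13)
  i=3: (8, 12)
Therefore out = [(0, 1, 17), (1, 4, 16), (2, 7, 13), (3, 8, 12)].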